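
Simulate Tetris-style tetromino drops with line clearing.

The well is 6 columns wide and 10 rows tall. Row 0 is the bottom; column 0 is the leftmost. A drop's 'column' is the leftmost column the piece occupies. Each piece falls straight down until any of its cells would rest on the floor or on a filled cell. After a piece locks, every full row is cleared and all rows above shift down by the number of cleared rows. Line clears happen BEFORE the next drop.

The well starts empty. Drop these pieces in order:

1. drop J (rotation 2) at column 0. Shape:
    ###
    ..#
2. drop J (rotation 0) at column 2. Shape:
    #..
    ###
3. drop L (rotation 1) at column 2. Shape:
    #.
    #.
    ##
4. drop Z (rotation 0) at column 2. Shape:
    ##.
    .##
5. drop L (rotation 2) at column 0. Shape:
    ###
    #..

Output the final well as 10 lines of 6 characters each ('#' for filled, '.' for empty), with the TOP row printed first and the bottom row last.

Answer: ......
###...
#.##..
..###.
..#...
..##..
..#...
..###.
###...
..#...

Derivation:
Drop 1: J rot2 at col 0 lands with bottom-row=0; cleared 0 line(s) (total 0); column heights now [2 2 2 0 0 0], max=2
Drop 2: J rot0 at col 2 lands with bottom-row=2; cleared 0 line(s) (total 0); column heights now [2 2 4 3 3 0], max=4
Drop 3: L rot1 at col 2 lands with bottom-row=4; cleared 0 line(s) (total 0); column heights now [2 2 7 5 3 0], max=7
Drop 4: Z rot0 at col 2 lands with bottom-row=6; cleared 0 line(s) (total 0); column heights now [2 2 8 8 7 0], max=8
Drop 5: L rot2 at col 0 lands with bottom-row=7; cleared 0 line(s) (total 0); column heights now [9 9 9 8 7 0], max=9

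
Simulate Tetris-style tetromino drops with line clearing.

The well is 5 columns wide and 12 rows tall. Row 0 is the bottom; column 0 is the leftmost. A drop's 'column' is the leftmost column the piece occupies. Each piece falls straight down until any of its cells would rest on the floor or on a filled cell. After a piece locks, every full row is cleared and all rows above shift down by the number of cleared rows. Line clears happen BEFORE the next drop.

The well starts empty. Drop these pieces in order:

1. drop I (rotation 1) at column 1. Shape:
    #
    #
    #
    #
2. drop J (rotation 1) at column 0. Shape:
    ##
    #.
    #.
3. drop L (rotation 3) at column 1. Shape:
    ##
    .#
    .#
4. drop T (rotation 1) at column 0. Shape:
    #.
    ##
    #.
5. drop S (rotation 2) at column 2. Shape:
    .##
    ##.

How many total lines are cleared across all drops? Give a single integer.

Drop 1: I rot1 at col 1 lands with bottom-row=0; cleared 0 line(s) (total 0); column heights now [0 4 0 0 0], max=4
Drop 2: J rot1 at col 0 lands with bottom-row=2; cleared 0 line(s) (total 0); column heights now [5 5 0 0 0], max=5
Drop 3: L rot3 at col 1 lands with bottom-row=3; cleared 0 line(s) (total 0); column heights now [5 6 6 0 0], max=6
Drop 4: T rot1 at col 0 lands with bottom-row=5; cleared 0 line(s) (total 0); column heights now [8 7 6 0 0], max=8
Drop 5: S rot2 at col 2 lands with bottom-row=6; cleared 0 line(s) (total 0); column heights now [8 7 7 8 8], max=8

Answer: 0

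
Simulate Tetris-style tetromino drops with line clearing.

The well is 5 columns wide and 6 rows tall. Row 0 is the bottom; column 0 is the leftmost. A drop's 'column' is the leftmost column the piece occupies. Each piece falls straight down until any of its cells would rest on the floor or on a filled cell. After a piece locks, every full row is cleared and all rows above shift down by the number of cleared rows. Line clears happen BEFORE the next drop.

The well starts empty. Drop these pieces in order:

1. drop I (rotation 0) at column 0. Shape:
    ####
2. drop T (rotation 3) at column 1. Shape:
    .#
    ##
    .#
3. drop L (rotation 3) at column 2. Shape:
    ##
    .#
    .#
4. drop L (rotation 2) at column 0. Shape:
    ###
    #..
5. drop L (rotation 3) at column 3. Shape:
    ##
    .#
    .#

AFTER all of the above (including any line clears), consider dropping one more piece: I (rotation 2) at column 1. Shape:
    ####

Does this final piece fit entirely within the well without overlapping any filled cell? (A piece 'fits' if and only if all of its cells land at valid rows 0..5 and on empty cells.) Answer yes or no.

Answer: yes

Derivation:
Drop 1: I rot0 at col 0 lands with bottom-row=0; cleared 0 line(s) (total 0); column heights now [1 1 1 1 0], max=1
Drop 2: T rot3 at col 1 lands with bottom-row=1; cleared 0 line(s) (total 0); column heights now [1 3 4 1 0], max=4
Drop 3: L rot3 at col 2 lands with bottom-row=2; cleared 0 line(s) (total 0); column heights now [1 3 5 5 0], max=5
Drop 4: L rot2 at col 0 lands with bottom-row=4; cleared 0 line(s) (total 0); column heights now [6 6 6 5 0], max=6
Drop 5: L rot3 at col 3 lands with bottom-row=3; cleared 1 line(s) (total 1); column heights now [5 3 5 5 5], max=5
Test piece I rot2 at col 1 (width 4): heights before test = [5 3 5 5 5]; fits = True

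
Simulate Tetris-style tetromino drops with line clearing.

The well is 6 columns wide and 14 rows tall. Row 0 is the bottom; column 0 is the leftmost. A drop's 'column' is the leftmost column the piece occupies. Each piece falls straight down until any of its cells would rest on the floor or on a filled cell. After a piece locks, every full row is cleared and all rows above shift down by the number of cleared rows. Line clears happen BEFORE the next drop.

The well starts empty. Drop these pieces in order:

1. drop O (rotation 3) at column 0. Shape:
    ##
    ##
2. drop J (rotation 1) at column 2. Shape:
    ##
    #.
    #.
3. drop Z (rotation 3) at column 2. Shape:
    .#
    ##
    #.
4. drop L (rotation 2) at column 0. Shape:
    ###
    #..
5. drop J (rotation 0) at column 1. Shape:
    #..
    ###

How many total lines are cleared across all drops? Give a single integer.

Answer: 0

Derivation:
Drop 1: O rot3 at col 0 lands with bottom-row=0; cleared 0 line(s) (total 0); column heights now [2 2 0 0 0 0], max=2
Drop 2: J rot1 at col 2 lands with bottom-row=0; cleared 0 line(s) (total 0); column heights now [2 2 3 3 0 0], max=3
Drop 3: Z rot3 at col 2 lands with bottom-row=3; cleared 0 line(s) (total 0); column heights now [2 2 5 6 0 0], max=6
Drop 4: L rot2 at col 0 lands with bottom-row=4; cleared 0 line(s) (total 0); column heights now [6 6 6 6 0 0], max=6
Drop 5: J rot0 at col 1 lands with bottom-row=6; cleared 0 line(s) (total 0); column heights now [6 8 7 7 0 0], max=8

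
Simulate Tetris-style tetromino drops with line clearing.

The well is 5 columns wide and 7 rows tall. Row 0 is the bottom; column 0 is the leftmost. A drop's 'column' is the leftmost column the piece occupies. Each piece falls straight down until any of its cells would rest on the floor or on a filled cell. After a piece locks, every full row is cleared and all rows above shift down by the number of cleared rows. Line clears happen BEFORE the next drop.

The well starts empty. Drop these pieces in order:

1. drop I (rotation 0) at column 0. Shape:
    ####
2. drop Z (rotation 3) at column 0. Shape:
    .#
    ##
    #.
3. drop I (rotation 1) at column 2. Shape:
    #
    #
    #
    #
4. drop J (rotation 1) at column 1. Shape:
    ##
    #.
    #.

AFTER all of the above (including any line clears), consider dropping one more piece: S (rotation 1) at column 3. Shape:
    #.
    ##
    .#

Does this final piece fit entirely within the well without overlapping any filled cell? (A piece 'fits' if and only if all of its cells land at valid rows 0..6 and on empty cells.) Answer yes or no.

Answer: yes

Derivation:
Drop 1: I rot0 at col 0 lands with bottom-row=0; cleared 0 line(s) (total 0); column heights now [1 1 1 1 0], max=1
Drop 2: Z rot3 at col 0 lands with bottom-row=1; cleared 0 line(s) (total 0); column heights now [3 4 1 1 0], max=4
Drop 3: I rot1 at col 2 lands with bottom-row=1; cleared 0 line(s) (total 0); column heights now [3 4 5 1 0], max=5
Drop 4: J rot1 at col 1 lands with bottom-row=4; cleared 0 line(s) (total 0); column heights now [3 7 7 1 0], max=7
Test piece S rot1 at col 3 (width 2): heights before test = [3 7 7 1 0]; fits = True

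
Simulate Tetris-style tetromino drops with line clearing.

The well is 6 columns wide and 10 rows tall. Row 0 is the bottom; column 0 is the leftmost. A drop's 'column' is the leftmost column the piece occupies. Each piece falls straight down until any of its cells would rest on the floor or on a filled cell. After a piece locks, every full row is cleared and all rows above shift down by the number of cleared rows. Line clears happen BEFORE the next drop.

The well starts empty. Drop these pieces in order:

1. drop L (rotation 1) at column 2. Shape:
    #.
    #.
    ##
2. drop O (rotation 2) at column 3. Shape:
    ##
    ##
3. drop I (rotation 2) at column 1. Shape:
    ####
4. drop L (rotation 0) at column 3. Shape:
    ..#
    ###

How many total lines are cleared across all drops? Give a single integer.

Drop 1: L rot1 at col 2 lands with bottom-row=0; cleared 0 line(s) (total 0); column heights now [0 0 3 1 0 0], max=3
Drop 2: O rot2 at col 3 lands with bottom-row=1; cleared 0 line(s) (total 0); column heights now [0 0 3 3 3 0], max=3
Drop 3: I rot2 at col 1 lands with bottom-row=3; cleared 0 line(s) (total 0); column heights now [0 4 4 4 4 0], max=4
Drop 4: L rot0 at col 3 lands with bottom-row=4; cleared 0 line(s) (total 0); column heights now [0 4 4 5 5 6], max=6

Answer: 0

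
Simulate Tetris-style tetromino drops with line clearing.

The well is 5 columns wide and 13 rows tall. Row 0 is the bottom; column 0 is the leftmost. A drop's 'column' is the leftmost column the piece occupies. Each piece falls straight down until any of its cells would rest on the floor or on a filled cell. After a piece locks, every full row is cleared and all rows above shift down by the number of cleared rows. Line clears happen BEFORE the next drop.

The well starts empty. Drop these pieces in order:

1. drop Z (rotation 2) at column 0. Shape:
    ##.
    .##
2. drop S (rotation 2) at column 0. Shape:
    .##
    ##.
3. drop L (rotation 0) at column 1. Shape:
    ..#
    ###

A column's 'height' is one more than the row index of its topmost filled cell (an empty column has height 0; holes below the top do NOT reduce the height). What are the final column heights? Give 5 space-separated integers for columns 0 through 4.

Drop 1: Z rot2 at col 0 lands with bottom-row=0; cleared 0 line(s) (total 0); column heights now [2 2 1 0 0], max=2
Drop 2: S rot2 at col 0 lands with bottom-row=2; cleared 0 line(s) (total 0); column heights now [3 4 4 0 0], max=4
Drop 3: L rot0 at col 1 lands with bottom-row=4; cleared 0 line(s) (total 0); column heights now [3 5 5 6 0], max=6

Answer: 3 5 5 6 0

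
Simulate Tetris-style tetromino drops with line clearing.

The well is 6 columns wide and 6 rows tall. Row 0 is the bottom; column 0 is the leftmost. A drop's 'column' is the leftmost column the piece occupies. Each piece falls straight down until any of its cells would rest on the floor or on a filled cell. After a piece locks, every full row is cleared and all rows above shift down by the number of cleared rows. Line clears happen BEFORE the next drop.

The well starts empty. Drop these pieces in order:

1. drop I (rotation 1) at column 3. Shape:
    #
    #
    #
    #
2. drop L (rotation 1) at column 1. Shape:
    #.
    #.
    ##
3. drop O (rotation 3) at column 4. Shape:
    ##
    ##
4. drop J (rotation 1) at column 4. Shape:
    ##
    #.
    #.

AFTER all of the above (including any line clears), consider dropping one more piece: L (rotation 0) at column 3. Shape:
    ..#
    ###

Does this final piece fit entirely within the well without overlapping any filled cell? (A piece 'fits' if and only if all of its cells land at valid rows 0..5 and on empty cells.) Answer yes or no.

Drop 1: I rot1 at col 3 lands with bottom-row=0; cleared 0 line(s) (total 0); column heights now [0 0 0 4 0 0], max=4
Drop 2: L rot1 at col 1 lands with bottom-row=0; cleared 0 line(s) (total 0); column heights now [0 3 1 4 0 0], max=4
Drop 3: O rot3 at col 4 lands with bottom-row=0; cleared 0 line(s) (total 0); column heights now [0 3 1 4 2 2], max=4
Drop 4: J rot1 at col 4 lands with bottom-row=2; cleared 0 line(s) (total 0); column heights now [0 3 1 4 5 5], max=5
Test piece L rot0 at col 3 (width 3): heights before test = [0 3 1 4 5 5]; fits = False

Answer: no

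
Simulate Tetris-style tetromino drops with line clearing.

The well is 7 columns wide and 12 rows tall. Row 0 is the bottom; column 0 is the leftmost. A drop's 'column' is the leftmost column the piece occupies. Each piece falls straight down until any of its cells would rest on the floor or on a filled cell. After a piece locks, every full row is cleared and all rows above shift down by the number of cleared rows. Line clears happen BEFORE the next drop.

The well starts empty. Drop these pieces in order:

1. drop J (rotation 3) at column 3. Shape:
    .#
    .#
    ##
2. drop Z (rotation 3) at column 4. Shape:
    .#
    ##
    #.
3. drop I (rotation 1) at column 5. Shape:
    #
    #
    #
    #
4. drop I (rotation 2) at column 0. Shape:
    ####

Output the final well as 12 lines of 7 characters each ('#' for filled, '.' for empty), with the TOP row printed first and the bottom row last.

Drop 1: J rot3 at col 3 lands with bottom-row=0; cleared 0 line(s) (total 0); column heights now [0 0 0 1 3 0 0], max=3
Drop 2: Z rot3 at col 4 lands with bottom-row=3; cleared 0 line(s) (total 0); column heights now [0 0 0 1 5 6 0], max=6
Drop 3: I rot1 at col 5 lands with bottom-row=6; cleared 0 line(s) (total 0); column heights now [0 0 0 1 5 10 0], max=10
Drop 4: I rot2 at col 0 lands with bottom-row=1; cleared 0 line(s) (total 0); column heights now [2 2 2 2 5 10 0], max=10

Answer: .......
.......
.....#.
.....#.
.....#.
.....#.
.....#.
....##.
....#..
....#..
#####..
...##..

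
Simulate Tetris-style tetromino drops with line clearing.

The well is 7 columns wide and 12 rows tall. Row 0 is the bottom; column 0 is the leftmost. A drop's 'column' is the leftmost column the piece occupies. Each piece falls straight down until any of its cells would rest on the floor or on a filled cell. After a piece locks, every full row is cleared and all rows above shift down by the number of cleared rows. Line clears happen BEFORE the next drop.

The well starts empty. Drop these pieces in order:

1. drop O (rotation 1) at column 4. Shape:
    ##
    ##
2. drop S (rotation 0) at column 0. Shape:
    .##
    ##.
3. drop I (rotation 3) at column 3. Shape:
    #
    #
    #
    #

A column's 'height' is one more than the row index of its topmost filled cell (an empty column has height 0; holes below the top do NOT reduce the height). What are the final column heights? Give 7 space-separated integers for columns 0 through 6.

Answer: 1 2 2 4 2 2 0

Derivation:
Drop 1: O rot1 at col 4 lands with bottom-row=0; cleared 0 line(s) (total 0); column heights now [0 0 0 0 2 2 0], max=2
Drop 2: S rot0 at col 0 lands with bottom-row=0; cleared 0 line(s) (total 0); column heights now [1 2 2 0 2 2 0], max=2
Drop 3: I rot3 at col 3 lands with bottom-row=0; cleared 0 line(s) (total 0); column heights now [1 2 2 4 2 2 0], max=4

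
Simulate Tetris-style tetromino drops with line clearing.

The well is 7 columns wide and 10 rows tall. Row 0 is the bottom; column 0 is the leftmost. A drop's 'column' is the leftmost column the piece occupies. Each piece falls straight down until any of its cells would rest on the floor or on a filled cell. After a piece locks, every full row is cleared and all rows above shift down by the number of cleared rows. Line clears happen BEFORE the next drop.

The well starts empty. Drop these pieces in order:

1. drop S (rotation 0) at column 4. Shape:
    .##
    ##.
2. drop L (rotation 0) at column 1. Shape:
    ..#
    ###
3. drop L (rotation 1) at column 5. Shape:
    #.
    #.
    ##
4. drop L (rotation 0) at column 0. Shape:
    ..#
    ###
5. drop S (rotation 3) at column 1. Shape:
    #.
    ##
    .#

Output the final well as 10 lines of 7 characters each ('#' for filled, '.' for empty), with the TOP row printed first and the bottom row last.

Drop 1: S rot0 at col 4 lands with bottom-row=0; cleared 0 line(s) (total 0); column heights now [0 0 0 0 1 2 2], max=2
Drop 2: L rot0 at col 1 lands with bottom-row=0; cleared 0 line(s) (total 0); column heights now [0 1 1 2 1 2 2], max=2
Drop 3: L rot1 at col 5 lands with bottom-row=2; cleared 0 line(s) (total 0); column heights now [0 1 1 2 1 5 3], max=5
Drop 4: L rot0 at col 0 lands with bottom-row=1; cleared 0 line(s) (total 0); column heights now [2 2 3 2 1 5 3], max=5
Drop 5: S rot3 at col 1 lands with bottom-row=3; cleared 0 line(s) (total 0); column heights now [2 6 5 2 1 5 3], max=6

Answer: .......
.......
.......
.......
.#.....
.##..#.
..#..#.
..#..##
####.##
.#####.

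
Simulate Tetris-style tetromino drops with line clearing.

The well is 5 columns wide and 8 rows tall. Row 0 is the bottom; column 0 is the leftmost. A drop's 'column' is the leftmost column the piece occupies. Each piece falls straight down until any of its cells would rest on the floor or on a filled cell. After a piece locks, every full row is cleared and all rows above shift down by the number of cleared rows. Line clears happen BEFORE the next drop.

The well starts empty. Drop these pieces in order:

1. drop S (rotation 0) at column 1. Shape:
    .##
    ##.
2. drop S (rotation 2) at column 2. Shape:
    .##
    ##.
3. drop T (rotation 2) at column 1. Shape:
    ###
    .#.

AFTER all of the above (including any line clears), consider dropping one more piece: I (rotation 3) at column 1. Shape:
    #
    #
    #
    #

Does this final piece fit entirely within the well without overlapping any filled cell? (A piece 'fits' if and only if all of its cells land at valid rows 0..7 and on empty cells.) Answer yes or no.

Drop 1: S rot0 at col 1 lands with bottom-row=0; cleared 0 line(s) (total 0); column heights now [0 1 2 2 0], max=2
Drop 2: S rot2 at col 2 lands with bottom-row=2; cleared 0 line(s) (total 0); column heights now [0 1 3 4 4], max=4
Drop 3: T rot2 at col 1 lands with bottom-row=3; cleared 0 line(s) (total 0); column heights now [0 5 5 5 4], max=5
Test piece I rot3 at col 1 (width 1): heights before test = [0 5 5 5 4]; fits = False

Answer: no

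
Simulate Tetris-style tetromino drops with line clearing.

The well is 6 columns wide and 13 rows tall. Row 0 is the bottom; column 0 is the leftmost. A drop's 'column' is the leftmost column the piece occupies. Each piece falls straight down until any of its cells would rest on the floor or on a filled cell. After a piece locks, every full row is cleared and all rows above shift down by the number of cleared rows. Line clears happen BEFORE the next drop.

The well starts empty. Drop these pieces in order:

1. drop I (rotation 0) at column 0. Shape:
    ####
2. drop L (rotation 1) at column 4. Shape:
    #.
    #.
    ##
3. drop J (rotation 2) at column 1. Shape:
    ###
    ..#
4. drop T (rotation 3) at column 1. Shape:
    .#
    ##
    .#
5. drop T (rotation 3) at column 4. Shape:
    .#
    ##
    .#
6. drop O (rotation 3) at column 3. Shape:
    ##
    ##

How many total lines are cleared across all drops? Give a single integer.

Answer: 1

Derivation:
Drop 1: I rot0 at col 0 lands with bottom-row=0; cleared 0 line(s) (total 0); column heights now [1 1 1 1 0 0], max=1
Drop 2: L rot1 at col 4 lands with bottom-row=0; cleared 1 line(s) (total 1); column heights now [0 0 0 0 2 0], max=2
Drop 3: J rot2 at col 1 lands with bottom-row=0; cleared 0 line(s) (total 1); column heights now [0 2 2 2 2 0], max=2
Drop 4: T rot3 at col 1 lands with bottom-row=2; cleared 0 line(s) (total 1); column heights now [0 4 5 2 2 0], max=5
Drop 5: T rot3 at col 4 lands with bottom-row=1; cleared 0 line(s) (total 1); column heights now [0 4 5 2 3 4], max=5
Drop 6: O rot3 at col 3 lands with bottom-row=3; cleared 0 line(s) (total 1); column heights now [0 4 5 5 5 4], max=5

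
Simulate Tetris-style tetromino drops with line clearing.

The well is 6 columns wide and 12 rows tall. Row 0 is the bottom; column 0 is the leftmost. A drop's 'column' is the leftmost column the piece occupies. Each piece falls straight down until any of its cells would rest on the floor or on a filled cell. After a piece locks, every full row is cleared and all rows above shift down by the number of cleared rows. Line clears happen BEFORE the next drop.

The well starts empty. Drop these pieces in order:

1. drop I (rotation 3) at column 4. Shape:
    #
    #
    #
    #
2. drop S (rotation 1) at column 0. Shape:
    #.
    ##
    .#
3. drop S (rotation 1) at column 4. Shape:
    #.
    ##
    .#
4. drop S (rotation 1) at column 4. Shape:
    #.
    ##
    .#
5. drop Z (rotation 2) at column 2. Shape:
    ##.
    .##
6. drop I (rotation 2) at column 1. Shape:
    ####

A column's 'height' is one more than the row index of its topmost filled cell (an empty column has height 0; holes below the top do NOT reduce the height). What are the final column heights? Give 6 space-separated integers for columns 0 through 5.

Answer: 3 11 11 11 11 7

Derivation:
Drop 1: I rot3 at col 4 lands with bottom-row=0; cleared 0 line(s) (total 0); column heights now [0 0 0 0 4 0], max=4
Drop 2: S rot1 at col 0 lands with bottom-row=0; cleared 0 line(s) (total 0); column heights now [3 2 0 0 4 0], max=4
Drop 3: S rot1 at col 4 lands with bottom-row=3; cleared 0 line(s) (total 0); column heights now [3 2 0 0 6 5], max=6
Drop 4: S rot1 at col 4 lands with bottom-row=5; cleared 0 line(s) (total 0); column heights now [3 2 0 0 8 7], max=8
Drop 5: Z rot2 at col 2 lands with bottom-row=8; cleared 0 line(s) (total 0); column heights now [3 2 10 10 9 7], max=10
Drop 6: I rot2 at col 1 lands with bottom-row=10; cleared 0 line(s) (total 0); column heights now [3 11 11 11 11 7], max=11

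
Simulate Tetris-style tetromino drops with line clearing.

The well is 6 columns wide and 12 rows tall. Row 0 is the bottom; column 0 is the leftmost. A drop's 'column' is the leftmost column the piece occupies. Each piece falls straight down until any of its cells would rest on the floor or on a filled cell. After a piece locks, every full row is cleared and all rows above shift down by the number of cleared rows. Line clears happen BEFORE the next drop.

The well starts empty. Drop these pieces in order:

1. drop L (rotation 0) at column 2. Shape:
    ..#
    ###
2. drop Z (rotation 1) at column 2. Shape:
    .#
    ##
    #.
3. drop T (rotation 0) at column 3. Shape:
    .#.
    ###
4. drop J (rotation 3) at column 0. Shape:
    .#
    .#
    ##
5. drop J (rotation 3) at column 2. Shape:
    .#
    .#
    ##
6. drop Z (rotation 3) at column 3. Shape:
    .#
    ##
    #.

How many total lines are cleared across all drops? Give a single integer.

Answer: 0

Derivation:
Drop 1: L rot0 at col 2 lands with bottom-row=0; cleared 0 line(s) (total 0); column heights now [0 0 1 1 2 0], max=2
Drop 2: Z rot1 at col 2 lands with bottom-row=1; cleared 0 line(s) (total 0); column heights now [0 0 3 4 2 0], max=4
Drop 3: T rot0 at col 3 lands with bottom-row=4; cleared 0 line(s) (total 0); column heights now [0 0 3 5 6 5], max=6
Drop 4: J rot3 at col 0 lands with bottom-row=0; cleared 0 line(s) (total 0); column heights now [1 3 3 5 6 5], max=6
Drop 5: J rot3 at col 2 lands with bottom-row=5; cleared 0 line(s) (total 0); column heights now [1 3 6 8 6 5], max=8
Drop 6: Z rot3 at col 3 lands with bottom-row=8; cleared 0 line(s) (total 0); column heights now [1 3 6 10 11 5], max=11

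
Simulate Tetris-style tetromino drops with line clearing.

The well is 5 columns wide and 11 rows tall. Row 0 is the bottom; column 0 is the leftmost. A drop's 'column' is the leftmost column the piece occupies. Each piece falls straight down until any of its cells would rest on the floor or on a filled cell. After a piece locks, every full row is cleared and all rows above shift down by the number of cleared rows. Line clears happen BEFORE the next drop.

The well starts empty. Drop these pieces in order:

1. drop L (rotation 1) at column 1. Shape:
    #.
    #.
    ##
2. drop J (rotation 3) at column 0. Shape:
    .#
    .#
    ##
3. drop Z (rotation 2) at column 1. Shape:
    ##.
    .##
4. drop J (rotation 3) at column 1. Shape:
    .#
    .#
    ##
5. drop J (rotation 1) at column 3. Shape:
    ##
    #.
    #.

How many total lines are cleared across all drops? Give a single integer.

Drop 1: L rot1 at col 1 lands with bottom-row=0; cleared 0 line(s) (total 0); column heights now [0 3 1 0 0], max=3
Drop 2: J rot3 at col 0 lands with bottom-row=3; cleared 0 line(s) (total 0); column heights now [4 6 1 0 0], max=6
Drop 3: Z rot2 at col 1 lands with bottom-row=5; cleared 0 line(s) (total 0); column heights now [4 7 7 6 0], max=7
Drop 4: J rot3 at col 1 lands with bottom-row=7; cleared 0 line(s) (total 0); column heights now [4 8 10 6 0], max=10
Drop 5: J rot1 at col 3 lands with bottom-row=6; cleared 0 line(s) (total 0); column heights now [4 8 10 9 9], max=10

Answer: 0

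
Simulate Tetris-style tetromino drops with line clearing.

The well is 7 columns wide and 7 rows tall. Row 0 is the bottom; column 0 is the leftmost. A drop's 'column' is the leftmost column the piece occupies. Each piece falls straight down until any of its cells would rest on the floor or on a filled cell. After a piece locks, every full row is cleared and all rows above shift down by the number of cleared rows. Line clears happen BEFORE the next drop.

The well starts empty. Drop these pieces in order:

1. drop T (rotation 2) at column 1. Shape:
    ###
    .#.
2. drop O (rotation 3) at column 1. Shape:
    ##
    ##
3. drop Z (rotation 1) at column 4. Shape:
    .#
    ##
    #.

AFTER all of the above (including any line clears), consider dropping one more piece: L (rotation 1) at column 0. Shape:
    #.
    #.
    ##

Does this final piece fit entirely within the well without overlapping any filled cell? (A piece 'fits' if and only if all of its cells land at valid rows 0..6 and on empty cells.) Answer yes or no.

Drop 1: T rot2 at col 1 lands with bottom-row=0; cleared 0 line(s) (total 0); column heights now [0 2 2 2 0 0 0], max=2
Drop 2: O rot3 at col 1 lands with bottom-row=2; cleared 0 line(s) (total 0); column heights now [0 4 4 2 0 0 0], max=4
Drop 3: Z rot1 at col 4 lands with bottom-row=0; cleared 0 line(s) (total 0); column heights now [0 4 4 2 2 3 0], max=4
Test piece L rot1 at col 0 (width 2): heights before test = [0 4 4 2 2 3 0]; fits = True

Answer: yes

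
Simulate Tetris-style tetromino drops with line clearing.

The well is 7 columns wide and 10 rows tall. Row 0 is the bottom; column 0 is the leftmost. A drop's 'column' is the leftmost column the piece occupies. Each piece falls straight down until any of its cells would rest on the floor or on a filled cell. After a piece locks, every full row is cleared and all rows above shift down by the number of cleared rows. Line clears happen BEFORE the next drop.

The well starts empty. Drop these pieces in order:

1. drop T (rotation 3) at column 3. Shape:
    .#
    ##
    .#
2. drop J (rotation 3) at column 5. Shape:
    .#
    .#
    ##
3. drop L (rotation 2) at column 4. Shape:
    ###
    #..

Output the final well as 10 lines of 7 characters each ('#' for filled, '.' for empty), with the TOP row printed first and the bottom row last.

Answer: .......
.......
.......
.......
.......
....###
....#..
....#.#
...##.#
....###

Derivation:
Drop 1: T rot3 at col 3 lands with bottom-row=0; cleared 0 line(s) (total 0); column heights now [0 0 0 2 3 0 0], max=3
Drop 2: J rot3 at col 5 lands with bottom-row=0; cleared 0 line(s) (total 0); column heights now [0 0 0 2 3 1 3], max=3
Drop 3: L rot2 at col 4 lands with bottom-row=3; cleared 0 line(s) (total 0); column heights now [0 0 0 2 5 5 5], max=5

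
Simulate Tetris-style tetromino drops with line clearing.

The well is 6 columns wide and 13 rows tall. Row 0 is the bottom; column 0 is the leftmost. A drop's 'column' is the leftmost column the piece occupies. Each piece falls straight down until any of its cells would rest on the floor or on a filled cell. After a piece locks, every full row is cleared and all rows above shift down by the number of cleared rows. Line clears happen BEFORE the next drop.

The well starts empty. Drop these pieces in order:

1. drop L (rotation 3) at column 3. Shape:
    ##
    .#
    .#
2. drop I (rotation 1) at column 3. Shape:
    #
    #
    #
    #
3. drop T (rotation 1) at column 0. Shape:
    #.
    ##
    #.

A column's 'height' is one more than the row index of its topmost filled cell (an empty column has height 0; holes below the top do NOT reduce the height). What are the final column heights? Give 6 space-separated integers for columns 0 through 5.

Drop 1: L rot3 at col 3 lands with bottom-row=0; cleared 0 line(s) (total 0); column heights now [0 0 0 3 3 0], max=3
Drop 2: I rot1 at col 3 lands with bottom-row=3; cleared 0 line(s) (total 0); column heights now [0 0 0 7 3 0], max=7
Drop 3: T rot1 at col 0 lands with bottom-row=0; cleared 0 line(s) (total 0); column heights now [3 2 0 7 3 0], max=7

Answer: 3 2 0 7 3 0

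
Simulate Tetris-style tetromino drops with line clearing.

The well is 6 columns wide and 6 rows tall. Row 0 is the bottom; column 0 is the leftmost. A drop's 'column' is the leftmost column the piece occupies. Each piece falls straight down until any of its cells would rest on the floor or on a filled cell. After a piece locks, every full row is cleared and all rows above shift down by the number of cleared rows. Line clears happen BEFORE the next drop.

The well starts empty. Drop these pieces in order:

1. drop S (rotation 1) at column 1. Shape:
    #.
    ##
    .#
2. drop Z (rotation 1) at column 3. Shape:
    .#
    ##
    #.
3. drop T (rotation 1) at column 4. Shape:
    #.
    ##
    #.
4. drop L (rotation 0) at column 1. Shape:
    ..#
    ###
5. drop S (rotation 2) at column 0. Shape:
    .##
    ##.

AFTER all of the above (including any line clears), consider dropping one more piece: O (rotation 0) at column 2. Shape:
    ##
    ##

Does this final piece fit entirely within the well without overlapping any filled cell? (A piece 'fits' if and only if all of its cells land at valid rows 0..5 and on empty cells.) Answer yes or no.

Answer: no

Derivation:
Drop 1: S rot1 at col 1 lands with bottom-row=0; cleared 0 line(s) (total 0); column heights now [0 3 2 0 0 0], max=3
Drop 2: Z rot1 at col 3 lands with bottom-row=0; cleared 0 line(s) (total 0); column heights now [0 3 2 2 3 0], max=3
Drop 3: T rot1 at col 4 lands with bottom-row=3; cleared 0 line(s) (total 0); column heights now [0 3 2 2 6 5], max=6
Drop 4: L rot0 at col 1 lands with bottom-row=3; cleared 0 line(s) (total 0); column heights now [0 4 4 5 6 5], max=6
Drop 5: S rot2 at col 0 lands with bottom-row=4; cleared 0 line(s) (total 0); column heights now [5 6 6 5 6 5], max=6
Test piece O rot0 at col 2 (width 2): heights before test = [5 6 6 5 6 5]; fits = False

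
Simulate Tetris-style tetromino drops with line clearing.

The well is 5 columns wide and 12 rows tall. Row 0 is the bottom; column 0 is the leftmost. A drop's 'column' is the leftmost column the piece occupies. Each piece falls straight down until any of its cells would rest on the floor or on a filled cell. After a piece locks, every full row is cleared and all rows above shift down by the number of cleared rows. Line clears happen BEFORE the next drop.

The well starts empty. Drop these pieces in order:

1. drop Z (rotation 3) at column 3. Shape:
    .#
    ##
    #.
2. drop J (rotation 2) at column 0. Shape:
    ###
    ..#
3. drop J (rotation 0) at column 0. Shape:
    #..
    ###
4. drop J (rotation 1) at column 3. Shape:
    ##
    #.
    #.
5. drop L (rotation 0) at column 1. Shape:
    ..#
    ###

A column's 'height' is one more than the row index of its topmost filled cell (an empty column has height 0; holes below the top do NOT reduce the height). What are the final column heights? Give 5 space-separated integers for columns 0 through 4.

Drop 1: Z rot3 at col 3 lands with bottom-row=0; cleared 0 line(s) (total 0); column heights now [0 0 0 2 3], max=3
Drop 2: J rot2 at col 0 lands with bottom-row=0; cleared 1 line(s) (total 1); column heights now [0 0 1 1 2], max=2
Drop 3: J rot0 at col 0 lands with bottom-row=1; cleared 0 line(s) (total 1); column heights now [3 2 2 1 2], max=3
Drop 4: J rot1 at col 3 lands with bottom-row=1; cleared 1 line(s) (total 2); column heights now [2 0 1 3 3], max=3
Drop 5: L rot0 at col 1 lands with bottom-row=3; cleared 0 line(s) (total 2); column heights now [2 4 4 5 3], max=5

Answer: 2 4 4 5 3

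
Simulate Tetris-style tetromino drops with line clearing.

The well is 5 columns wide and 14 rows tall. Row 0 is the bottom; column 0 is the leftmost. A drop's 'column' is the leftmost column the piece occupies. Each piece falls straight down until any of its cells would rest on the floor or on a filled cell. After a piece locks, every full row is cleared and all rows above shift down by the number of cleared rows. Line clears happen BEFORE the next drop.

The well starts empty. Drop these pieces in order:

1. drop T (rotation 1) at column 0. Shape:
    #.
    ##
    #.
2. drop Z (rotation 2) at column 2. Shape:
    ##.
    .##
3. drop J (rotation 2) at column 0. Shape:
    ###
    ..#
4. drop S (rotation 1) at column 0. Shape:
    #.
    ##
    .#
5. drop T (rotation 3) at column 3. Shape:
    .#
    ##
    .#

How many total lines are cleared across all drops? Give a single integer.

Answer: 1

Derivation:
Drop 1: T rot1 at col 0 lands with bottom-row=0; cleared 0 line(s) (total 0); column heights now [3 2 0 0 0], max=3
Drop 2: Z rot2 at col 2 lands with bottom-row=0; cleared 0 line(s) (total 0); column heights now [3 2 2 2 1], max=3
Drop 3: J rot2 at col 0 lands with bottom-row=2; cleared 0 line(s) (total 0); column heights now [4 4 4 2 1], max=4
Drop 4: S rot1 at col 0 lands with bottom-row=4; cleared 0 line(s) (total 0); column heights now [7 6 4 2 1], max=7
Drop 5: T rot3 at col 3 lands with bottom-row=1; cleared 1 line(s) (total 1); column heights now [6 5 3 2 3], max=6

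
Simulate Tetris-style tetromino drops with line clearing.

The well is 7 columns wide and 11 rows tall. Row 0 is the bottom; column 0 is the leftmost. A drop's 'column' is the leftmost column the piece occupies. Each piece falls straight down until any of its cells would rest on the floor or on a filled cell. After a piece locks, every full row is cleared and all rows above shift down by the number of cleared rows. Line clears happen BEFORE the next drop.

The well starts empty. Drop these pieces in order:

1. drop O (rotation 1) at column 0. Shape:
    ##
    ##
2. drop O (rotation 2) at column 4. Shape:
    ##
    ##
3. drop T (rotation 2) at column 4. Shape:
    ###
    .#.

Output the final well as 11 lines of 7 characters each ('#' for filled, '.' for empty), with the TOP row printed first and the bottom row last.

Answer: .......
.......
.......
.......
.......
.......
.......
....###
.....#.
##..##.
##..##.

Derivation:
Drop 1: O rot1 at col 0 lands with bottom-row=0; cleared 0 line(s) (total 0); column heights now [2 2 0 0 0 0 0], max=2
Drop 2: O rot2 at col 4 lands with bottom-row=0; cleared 0 line(s) (total 0); column heights now [2 2 0 0 2 2 0], max=2
Drop 3: T rot2 at col 4 lands with bottom-row=2; cleared 0 line(s) (total 0); column heights now [2 2 0 0 4 4 4], max=4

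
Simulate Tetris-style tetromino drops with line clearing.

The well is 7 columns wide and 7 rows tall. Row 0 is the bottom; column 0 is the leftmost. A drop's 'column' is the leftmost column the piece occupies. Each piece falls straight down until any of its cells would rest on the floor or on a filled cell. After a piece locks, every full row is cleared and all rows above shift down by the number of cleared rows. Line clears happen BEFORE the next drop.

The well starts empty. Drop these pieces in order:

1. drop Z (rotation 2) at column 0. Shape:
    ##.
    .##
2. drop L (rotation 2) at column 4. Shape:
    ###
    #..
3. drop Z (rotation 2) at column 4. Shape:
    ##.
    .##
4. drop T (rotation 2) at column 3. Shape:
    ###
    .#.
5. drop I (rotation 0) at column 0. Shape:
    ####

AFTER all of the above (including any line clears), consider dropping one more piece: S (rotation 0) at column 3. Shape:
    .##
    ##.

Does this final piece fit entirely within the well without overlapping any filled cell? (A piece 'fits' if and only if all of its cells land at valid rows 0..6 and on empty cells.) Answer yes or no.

Answer: no

Derivation:
Drop 1: Z rot2 at col 0 lands with bottom-row=0; cleared 0 line(s) (total 0); column heights now [2 2 1 0 0 0 0], max=2
Drop 2: L rot2 at col 4 lands with bottom-row=0; cleared 0 line(s) (total 0); column heights now [2 2 1 0 2 2 2], max=2
Drop 3: Z rot2 at col 4 lands with bottom-row=2; cleared 0 line(s) (total 0); column heights now [2 2 1 0 4 4 3], max=4
Drop 4: T rot2 at col 3 lands with bottom-row=4; cleared 0 line(s) (total 0); column heights now [2 2 1 6 6 6 3], max=6
Drop 5: I rot0 at col 0 lands with bottom-row=6; cleared 0 line(s) (total 0); column heights now [7 7 7 7 6 6 3], max=7
Test piece S rot0 at col 3 (width 3): heights before test = [7 7 7 7 6 6 3]; fits = False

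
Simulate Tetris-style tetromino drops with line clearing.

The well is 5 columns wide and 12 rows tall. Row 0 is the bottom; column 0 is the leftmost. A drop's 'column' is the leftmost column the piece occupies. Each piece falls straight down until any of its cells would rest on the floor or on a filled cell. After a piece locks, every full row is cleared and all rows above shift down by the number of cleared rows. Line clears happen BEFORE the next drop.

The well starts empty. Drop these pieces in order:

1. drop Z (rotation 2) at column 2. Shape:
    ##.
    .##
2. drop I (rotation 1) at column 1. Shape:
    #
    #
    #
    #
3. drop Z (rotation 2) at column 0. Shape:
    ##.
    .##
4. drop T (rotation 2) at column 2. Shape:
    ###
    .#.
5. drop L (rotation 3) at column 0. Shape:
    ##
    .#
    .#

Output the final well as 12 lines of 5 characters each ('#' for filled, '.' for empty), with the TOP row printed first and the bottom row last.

Drop 1: Z rot2 at col 2 lands with bottom-row=0; cleared 0 line(s) (total 0); column heights now [0 0 2 2 1], max=2
Drop 2: I rot1 at col 1 lands with bottom-row=0; cleared 0 line(s) (total 0); column heights now [0 4 2 2 1], max=4
Drop 3: Z rot2 at col 0 lands with bottom-row=4; cleared 0 line(s) (total 0); column heights now [6 6 5 2 1], max=6
Drop 4: T rot2 at col 2 lands with bottom-row=4; cleared 1 line(s) (total 1); column heights now [0 5 5 5 1], max=5
Drop 5: L rot3 at col 0 lands with bottom-row=5; cleared 0 line(s) (total 1); column heights now [8 8 5 5 1], max=8

Answer: .....
.....
.....
.....
##...
.#...
.#...
.###.
.#...
.#...
.###.
.#.##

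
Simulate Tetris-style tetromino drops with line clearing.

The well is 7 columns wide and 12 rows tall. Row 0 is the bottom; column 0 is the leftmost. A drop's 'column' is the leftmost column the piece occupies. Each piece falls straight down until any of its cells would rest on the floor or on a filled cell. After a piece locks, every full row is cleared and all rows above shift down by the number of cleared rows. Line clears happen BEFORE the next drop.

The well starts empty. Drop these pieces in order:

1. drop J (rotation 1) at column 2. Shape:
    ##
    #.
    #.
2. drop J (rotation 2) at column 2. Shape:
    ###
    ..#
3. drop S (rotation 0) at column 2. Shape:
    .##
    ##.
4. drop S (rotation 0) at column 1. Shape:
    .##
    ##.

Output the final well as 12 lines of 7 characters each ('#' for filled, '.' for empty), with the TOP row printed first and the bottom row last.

Answer: .......
.......
.......
.......
.......
..##...
.####..
..##...
..###..
..###..
..#....
..#....

Derivation:
Drop 1: J rot1 at col 2 lands with bottom-row=0; cleared 0 line(s) (total 0); column heights now [0 0 3 3 0 0 0], max=3
Drop 2: J rot2 at col 2 lands with bottom-row=2; cleared 0 line(s) (total 0); column heights now [0 0 4 4 4 0 0], max=4
Drop 3: S rot0 at col 2 lands with bottom-row=4; cleared 0 line(s) (total 0); column heights now [0 0 5 6 6 0 0], max=6
Drop 4: S rot0 at col 1 lands with bottom-row=5; cleared 0 line(s) (total 0); column heights now [0 6 7 7 6 0 0], max=7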